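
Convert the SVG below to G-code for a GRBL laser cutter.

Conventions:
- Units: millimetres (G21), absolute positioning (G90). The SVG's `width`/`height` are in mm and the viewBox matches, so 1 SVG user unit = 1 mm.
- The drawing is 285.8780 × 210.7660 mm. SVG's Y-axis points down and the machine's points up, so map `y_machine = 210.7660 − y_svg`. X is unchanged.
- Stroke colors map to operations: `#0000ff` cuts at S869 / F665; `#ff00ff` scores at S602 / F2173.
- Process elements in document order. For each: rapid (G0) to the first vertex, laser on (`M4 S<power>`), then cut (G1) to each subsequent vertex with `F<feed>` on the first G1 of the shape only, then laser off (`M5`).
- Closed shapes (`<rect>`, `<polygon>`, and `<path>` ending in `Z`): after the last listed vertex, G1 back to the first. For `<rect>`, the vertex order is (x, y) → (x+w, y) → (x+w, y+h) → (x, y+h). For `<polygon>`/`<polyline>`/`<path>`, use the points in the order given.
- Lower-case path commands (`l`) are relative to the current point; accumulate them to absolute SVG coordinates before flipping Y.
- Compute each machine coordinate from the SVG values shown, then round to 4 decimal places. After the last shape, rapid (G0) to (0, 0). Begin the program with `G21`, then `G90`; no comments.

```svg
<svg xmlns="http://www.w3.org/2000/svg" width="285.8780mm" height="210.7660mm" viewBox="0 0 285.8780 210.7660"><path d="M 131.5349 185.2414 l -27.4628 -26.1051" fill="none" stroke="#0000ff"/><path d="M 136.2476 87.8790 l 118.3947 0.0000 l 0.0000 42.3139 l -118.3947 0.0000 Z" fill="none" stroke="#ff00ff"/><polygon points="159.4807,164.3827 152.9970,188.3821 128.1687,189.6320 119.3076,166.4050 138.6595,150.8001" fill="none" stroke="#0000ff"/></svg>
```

G21
G90
G0 X131.5349 Y25.5246
M4 S869
G1 X104.0721 Y51.6297 F665
M5
G0 X136.2476 Y122.8870
M4 S602
G1 X254.6423 Y122.8870 F2173
G1 X254.6423 Y80.5731
G1 X136.2476 Y80.5731
G1 X136.2476 Y122.8870
M5
G0 X159.4807 Y46.3833
M4 S869
G1 X152.9970 Y22.3839 F665
G1 X128.1687 Y21.1340
G1 X119.3076 Y44.3610
G1 X138.6595 Y59.9659
G1 X159.4807 Y46.3833
M5
G0 X0.0000 Y0.0000

viewBox `0 0 285.8780 210.7660` with mm width/height → 1 unit = 1 mm. Flip: y_m = 210.7660 − y_svg.

**Shape 1** — `<path>` line segment, stroke `#0000ff` → cut (S869, F665). Machine vertices: (131.5349,25.5246) → (104.0721,51.6297). Open path.

**Shape 2** — `<path>` rectangle, stroke `#ff00ff` → score (S602, F2173). Machine vertices: (136.2476,122.8870) → (254.6423,122.8870) → (254.6423,80.5731) → (136.2476,80.5731) → (136.2476,122.8870). Closed: final G1 returns to the first vertex.

**Shape 3** — `<polygon>` regular polygon, stroke `#0000ff` → cut (S869, F665). Machine vertices: (159.4807,46.3833) → (152.9970,22.3839) → (128.1687,21.1340) → (119.3076,44.3610) → (138.6595,59.9659) → (159.4807,46.3833). Closed: final G1 returns to the first vertex.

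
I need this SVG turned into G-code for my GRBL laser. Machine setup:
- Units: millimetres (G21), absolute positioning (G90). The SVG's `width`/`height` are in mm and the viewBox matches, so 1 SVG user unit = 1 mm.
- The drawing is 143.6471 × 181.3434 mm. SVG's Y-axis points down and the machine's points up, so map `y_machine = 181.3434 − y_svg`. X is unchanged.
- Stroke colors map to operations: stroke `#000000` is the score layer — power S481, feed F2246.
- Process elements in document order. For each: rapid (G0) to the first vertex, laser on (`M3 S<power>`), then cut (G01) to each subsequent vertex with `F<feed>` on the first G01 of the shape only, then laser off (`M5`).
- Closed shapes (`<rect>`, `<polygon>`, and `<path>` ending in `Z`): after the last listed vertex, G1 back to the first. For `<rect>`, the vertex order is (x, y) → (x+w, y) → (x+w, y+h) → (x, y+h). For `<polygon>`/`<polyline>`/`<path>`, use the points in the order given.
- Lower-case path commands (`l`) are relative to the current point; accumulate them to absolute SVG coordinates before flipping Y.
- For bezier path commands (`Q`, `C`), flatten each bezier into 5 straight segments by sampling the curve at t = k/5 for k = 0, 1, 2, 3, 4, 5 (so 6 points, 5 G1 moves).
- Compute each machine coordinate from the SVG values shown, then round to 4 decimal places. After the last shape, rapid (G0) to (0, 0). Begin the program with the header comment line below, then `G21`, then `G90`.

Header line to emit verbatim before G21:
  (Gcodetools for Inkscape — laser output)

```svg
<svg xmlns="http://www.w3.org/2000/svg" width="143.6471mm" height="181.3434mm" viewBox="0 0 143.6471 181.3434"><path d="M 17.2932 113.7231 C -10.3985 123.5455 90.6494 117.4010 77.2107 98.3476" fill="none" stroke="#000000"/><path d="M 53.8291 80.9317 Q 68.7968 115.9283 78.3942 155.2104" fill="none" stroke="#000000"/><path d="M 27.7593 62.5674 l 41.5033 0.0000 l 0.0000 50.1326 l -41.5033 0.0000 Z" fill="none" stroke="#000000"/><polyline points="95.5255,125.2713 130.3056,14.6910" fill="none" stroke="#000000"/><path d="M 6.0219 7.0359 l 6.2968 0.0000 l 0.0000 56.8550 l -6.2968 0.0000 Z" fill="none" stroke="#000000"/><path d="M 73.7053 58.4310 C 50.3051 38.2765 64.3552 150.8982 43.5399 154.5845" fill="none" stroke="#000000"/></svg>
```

(Gcodetools for Inkscape — laser output)
G21
G90
G0 X17.2932 Y67.6203
M3 S481
G01 X14.1811 Y63.6184 F2246
G01 X30.2917 Y63.3018
G01 X53.9500 Y66.5237
G01 X73.4813 Y73.1373
G01 X77.2107 Y82.9958
M5
G0 X53.8291 Y100.4117
M3 S481
G01 X59.6014 Y86.2416 F2246
G01 X64.9440 Y71.7287
G01 X69.8570 Y56.8730
G01 X74.3404 Y41.6744
G01 X78.3942 Y26.1330
M5
G0 X27.7593 Y118.7760
M3 S481
G01 X69.2626 Y118.7760 F2246
G01 X69.2626 Y68.6434
G01 X27.7593 Y68.6434
G01 X27.7593 Y118.7760
M5
G0 X95.5255 Y56.0721
M3 S481
G01 X130.3056 Y166.6524 F2246
M5
G0 X6.0219 Y174.3075
M3 S481
G01 X12.3187 Y174.3075 F2246
G01 X12.3187 Y117.4525
G01 X6.0219 Y117.4525
G01 X6.0219 Y174.3075
M5
G0 X73.7053 Y122.9124
M3 S481
G01 X63.5807 Y121.0056 F2246
G01 X58.9730 Y98.8348
G01 X56.4111 Y68.0019
G01 X52.4238 Y40.1092
G01 X43.5399 Y26.7589
M5
G0 X0.0000 Y0.0000

1 u = 1 mm; y_m = 181.3434 − y.

[1] `<path>` cubic bezier, #000000→score S481 F2246: (17.2932,67.6203) → (14.1811,63.6184) → (30.2917,63.3018) → (53.9500,66.5237) → (73.4813,73.1373) → (77.2107,82.9958)

[2] `<path>` quadratic bezier, #000000→score S481 F2246: (53.8291,100.4117) → (59.6014,86.2416) → (64.9440,71.7287) → (69.8570,56.8730) → (74.3404,41.6744) → (78.3942,26.1330)

[3] `<path>` rectangle, #000000→score S481 F2246: (27.7593,118.7760) → (69.2626,118.7760) → (69.2626,68.6434) → (27.7593,68.6434) → (27.7593,118.7760) (closed)

[4] `<polyline>` line segment, #000000→score S481 F2246: (95.5255,56.0721) → (130.3056,166.6524)

[5] `<path>` rectangle, #000000→score S481 F2246: (6.0219,174.3075) → (12.3187,174.3075) → (12.3187,117.4525) → (6.0219,117.4525) → (6.0219,174.3075) (closed)

[6] `<path>` cubic bezier, #000000→score S481 F2246: (73.7053,122.9124) → (63.5807,121.0056) → (58.9730,98.8348) → (56.4111,68.0019) → (52.4238,40.1092) → (43.5399,26.7589)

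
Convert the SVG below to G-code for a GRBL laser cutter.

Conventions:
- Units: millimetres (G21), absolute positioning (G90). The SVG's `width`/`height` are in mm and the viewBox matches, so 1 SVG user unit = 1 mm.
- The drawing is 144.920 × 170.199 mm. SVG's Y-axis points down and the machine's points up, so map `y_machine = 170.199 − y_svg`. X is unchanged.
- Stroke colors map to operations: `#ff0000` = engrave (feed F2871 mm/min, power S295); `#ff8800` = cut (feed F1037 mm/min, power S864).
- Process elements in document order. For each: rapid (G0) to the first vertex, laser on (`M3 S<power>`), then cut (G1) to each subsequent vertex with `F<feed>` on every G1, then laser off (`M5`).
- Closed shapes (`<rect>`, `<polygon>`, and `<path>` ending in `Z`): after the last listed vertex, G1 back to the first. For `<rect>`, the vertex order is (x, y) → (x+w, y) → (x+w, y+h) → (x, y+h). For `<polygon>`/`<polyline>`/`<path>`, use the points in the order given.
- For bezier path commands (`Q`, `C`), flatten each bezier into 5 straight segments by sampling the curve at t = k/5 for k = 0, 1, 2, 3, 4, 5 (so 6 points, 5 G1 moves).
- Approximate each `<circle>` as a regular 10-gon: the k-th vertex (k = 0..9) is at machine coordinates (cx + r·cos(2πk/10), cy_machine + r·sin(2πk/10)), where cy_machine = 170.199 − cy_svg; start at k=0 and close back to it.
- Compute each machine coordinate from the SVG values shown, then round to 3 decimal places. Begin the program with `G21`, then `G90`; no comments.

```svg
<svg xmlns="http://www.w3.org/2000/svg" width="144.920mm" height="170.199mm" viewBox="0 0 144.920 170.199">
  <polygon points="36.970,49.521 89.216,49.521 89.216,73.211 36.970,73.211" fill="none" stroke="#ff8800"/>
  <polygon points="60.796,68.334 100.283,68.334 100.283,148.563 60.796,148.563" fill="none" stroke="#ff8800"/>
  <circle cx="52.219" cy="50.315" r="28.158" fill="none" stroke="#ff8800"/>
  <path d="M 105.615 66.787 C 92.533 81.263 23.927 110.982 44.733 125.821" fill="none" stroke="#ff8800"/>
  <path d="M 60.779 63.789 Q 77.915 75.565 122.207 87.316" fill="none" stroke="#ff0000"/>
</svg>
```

G21
G90
G0 X36.970 Y120.678
M3 S864
G1 X89.216 Y120.678 F1037
G1 X89.216 Y96.988 F1037
G1 X36.970 Y96.988 F1037
G1 X36.970 Y120.678 F1037
M5
G0 X60.796 Y101.865
M3 S864
G1 X100.283 Y101.865 F1037
G1 X100.283 Y21.636 F1037
G1 X60.796 Y21.636 F1037
G1 X60.796 Y101.865 F1037
M5
G0 X80.377 Y119.884
M3 S864
G1 X74.999 Y136.435 F1037
G1 X60.920 Y146.664 F1037
G1 X43.518 Y146.664 F1037
G1 X29.439 Y136.435 F1037
G1 X24.061 Y119.884 F1037
G1 X29.439 Y103.333 F1037
G1 X43.518 Y93.104 F1037
G1 X60.920 Y93.104 F1037
G1 X74.999 Y103.333 F1037
G1 X80.377 Y119.884 F1037
M5
G0 X105.615 Y103.412
M3 S864
G1 X92.262 Y93.138 F1037
G1 X72.541 Y80.652 F1037
G1 X53.408 Y67.399 F1037
G1 X41.819 Y54.826 F1037
G1 X44.733 Y44.378 F1037
M5
G0 X60.779 Y106.410
M3 S295
G1 X68.720 Y101.701 F2871
G1 X78.833 Y96.993 F2871
G1 X91.118 Y92.288 F2871
G1 X105.576 Y87.584 F2871
G1 X122.207 Y82.883 F2871
M5

viewBox `0 0 144.920 170.199` with mm width/height → 1 unit = 1 mm. Flip: y_m = 170.199 − y_svg.

**Shape 1** — `<polygon>` rectangle, stroke `#ff8800` → cut (S864, F1037). Machine vertices: (36.970,120.678) → (89.216,120.678) → (89.216,96.988) → (36.970,96.988) → (36.970,120.678). Closed: final G1 returns to the first vertex.

**Shape 2** — `<polygon>` rectangle, stroke `#ff8800` → cut (S864, F1037). Machine vertices: (60.796,101.865) → (100.283,101.865) → (100.283,21.636) → (60.796,21.636) → (60.796,101.865). Closed: final G1 returns to the first vertex.

**Shape 3** — `<circle>` circle, stroke `#ff8800` → cut (S864, F1037). Machine vertices: (80.377,119.884) → (74.999,136.435) → (60.920,146.664) → (43.518,146.664) → (29.439,136.435) → (24.061,119.884) → (29.439,103.333) → (43.518,93.104) → (60.920,93.104) → (74.999,103.333) → (80.377,119.884). Closed: final G1 returns to the first vertex.

**Shape 4** — `<path>` cubic bezier, stroke `#ff8800` → cut (S864, F1037). Control points (SVG): P0=(105.615,66.787), P1=(92.533,81.263), P2=(23.927,110.982), P3=(44.733,125.821); sampled at t=k/5. Machine vertices: (105.615,103.412) → (92.262,93.138) → (72.541,80.652) → (53.408,67.399) → (41.819,54.826) → (44.733,44.378). Open path.

**Shape 5** — `<path>` quadratic bezier, stroke `#ff0000` → engrave (S295, F2871). Control points (SVG): P0=(60.779,63.789), P1=(77.915,75.565), P2=(122.207,87.316); sampled at t=k/5. Machine vertices: (60.779,106.410) → (68.720,101.701) → (78.833,96.993) → (91.118,92.288) → (105.576,87.584) → (122.207,82.883). Open path.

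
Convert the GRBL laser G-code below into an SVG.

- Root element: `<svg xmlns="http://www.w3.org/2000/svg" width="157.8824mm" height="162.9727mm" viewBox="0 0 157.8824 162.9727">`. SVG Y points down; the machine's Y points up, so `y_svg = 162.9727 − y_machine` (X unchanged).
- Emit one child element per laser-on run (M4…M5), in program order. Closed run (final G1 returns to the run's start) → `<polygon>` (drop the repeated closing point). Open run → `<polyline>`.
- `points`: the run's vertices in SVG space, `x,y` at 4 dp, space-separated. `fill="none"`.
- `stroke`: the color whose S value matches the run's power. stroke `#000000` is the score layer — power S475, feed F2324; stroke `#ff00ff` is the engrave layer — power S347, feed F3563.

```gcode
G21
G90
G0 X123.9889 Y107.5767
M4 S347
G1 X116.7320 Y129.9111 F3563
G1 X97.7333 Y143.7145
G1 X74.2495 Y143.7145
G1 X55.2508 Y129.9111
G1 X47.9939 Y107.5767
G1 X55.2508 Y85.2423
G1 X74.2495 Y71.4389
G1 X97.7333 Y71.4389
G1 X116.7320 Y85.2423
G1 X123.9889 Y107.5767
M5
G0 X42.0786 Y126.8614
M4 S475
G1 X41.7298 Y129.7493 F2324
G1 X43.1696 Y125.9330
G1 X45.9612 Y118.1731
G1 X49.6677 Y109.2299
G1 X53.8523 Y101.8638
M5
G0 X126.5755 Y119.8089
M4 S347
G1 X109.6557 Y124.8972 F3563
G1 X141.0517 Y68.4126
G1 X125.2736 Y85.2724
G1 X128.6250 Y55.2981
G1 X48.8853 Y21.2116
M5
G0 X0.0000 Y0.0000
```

<svg xmlns="http://www.w3.org/2000/svg" width="157.8824mm" height="162.9727mm" viewBox="0 0 157.8824 162.9727">
  <polygon points="123.9889,55.3960 116.7320,33.0616 97.7333,19.2582 74.2495,19.2582 55.2508,33.0616 47.9939,55.3960 55.2508,77.7304 74.2495,91.5338 97.7333,91.5338 116.7320,77.7304" fill="none" stroke="#ff00ff"/>
  <polyline points="42.0786,36.1113 41.7298,33.2234 43.1696,37.0397 45.9612,44.7996 49.6677,53.7428 53.8523,61.1089" fill="none" stroke="#000000"/>
  <polyline points="126.5755,43.1638 109.6557,38.0755 141.0517,94.5601 125.2736,77.7003 128.6250,107.6746 48.8853,141.7611" fill="none" stroke="#ff00ff"/>
</svg>

Machine Y-up, SVG Y-down with viewBox height 162.9727, so y_svg = 162.9727 − y_machine; X carries over.

Run 1: the run's S347 means `#ff00ff` (engrave). The run returns to its start, so emit a `<polygon>` with points (Y-flipped): 123.9889,55.3960 116.7320,33.0616 97.7333,19.2582 74.2495,19.2582 55.2508,33.0616 47.9939,55.3960 55.2508,77.7304 74.2495,91.5338 97.7333,91.5338 116.7320,77.7304.

Run 2: power S475 maps to stroke `#000000` (score). The run is open, so emit a `<polyline>` with points (Y-flipped): 42.0786,36.1113 41.7298,33.2234 43.1696,37.0397 45.9612,44.7996 49.6677,53.7428 53.8523,61.1089.

Run 3: power S347 maps to stroke `#ff00ff` (engrave). The run is open, so emit a `<polyline>` with points (Y-flipped): 126.5755,43.1638 109.6557,38.0755 141.0517,94.5601 125.2736,77.7003 128.6250,107.6746 48.8853,141.7611.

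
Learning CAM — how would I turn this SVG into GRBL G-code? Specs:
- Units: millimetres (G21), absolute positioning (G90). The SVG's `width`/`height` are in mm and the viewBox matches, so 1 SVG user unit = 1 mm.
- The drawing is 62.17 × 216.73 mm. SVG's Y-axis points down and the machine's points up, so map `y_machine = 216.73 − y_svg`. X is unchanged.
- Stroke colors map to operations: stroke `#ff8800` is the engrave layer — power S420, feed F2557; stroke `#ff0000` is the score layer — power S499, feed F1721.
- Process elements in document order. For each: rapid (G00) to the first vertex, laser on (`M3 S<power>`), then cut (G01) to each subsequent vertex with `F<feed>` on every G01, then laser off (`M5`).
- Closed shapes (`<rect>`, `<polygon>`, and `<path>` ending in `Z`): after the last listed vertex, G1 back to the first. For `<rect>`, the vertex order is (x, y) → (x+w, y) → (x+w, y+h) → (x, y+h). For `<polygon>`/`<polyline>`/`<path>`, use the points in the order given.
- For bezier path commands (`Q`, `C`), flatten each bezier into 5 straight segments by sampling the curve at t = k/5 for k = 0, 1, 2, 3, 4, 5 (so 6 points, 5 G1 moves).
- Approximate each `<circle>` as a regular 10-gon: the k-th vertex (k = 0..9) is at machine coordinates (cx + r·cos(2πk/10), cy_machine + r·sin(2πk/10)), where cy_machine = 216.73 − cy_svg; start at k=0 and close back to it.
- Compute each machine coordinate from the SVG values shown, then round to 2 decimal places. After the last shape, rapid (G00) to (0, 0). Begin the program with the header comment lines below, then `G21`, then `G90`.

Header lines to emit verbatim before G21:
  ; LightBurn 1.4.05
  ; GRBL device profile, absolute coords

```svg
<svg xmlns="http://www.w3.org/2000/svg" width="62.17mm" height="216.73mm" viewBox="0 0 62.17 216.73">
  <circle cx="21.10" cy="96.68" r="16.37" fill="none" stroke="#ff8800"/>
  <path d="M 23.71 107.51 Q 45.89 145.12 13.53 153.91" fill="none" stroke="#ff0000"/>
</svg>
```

Since the viewBox matches the mm dimensions, user units are millimetres directly. The only transform is the Y-flip y_m = 216.73 − y_svg.

Shape 1 is a circle drawn with `<circle>`. Its stroke #ff8800 means engrave at S420, F2557. After flipping Y the toolpath is (37.47,120.05) → (34.34,129.67) → (26.16,135.62) → (16.04,135.62) → (7.86,129.67) → (4.73,120.05) → (7.86,110.43) → (16.04,104.48) → (26.16,104.48) → (34.34,110.43) → (37.47,120.05), returning to the start.

Shape 2 is a quadratic bezier drawn with `<path>`. Its stroke #ff0000 means score at S499, F1721. After flipping Y the toolpath is (23.71,109.22) → (30.40,95.33) → (32.73,83.74) → (30.69,74.46) → (24.29,67.49) → (13.53,62.82).

; LightBurn 1.4.05
; GRBL device profile, absolute coords
G21
G90
G00 X37.47 Y120.05
M3 S420
G01 X34.34 Y129.67 F2557
G01 X26.16 Y135.62 F2557
G01 X16.04 Y135.62 F2557
G01 X7.86 Y129.67 F2557
G01 X4.73 Y120.05 F2557
G01 X7.86 Y110.43 F2557
G01 X16.04 Y104.48 F2557
G01 X26.16 Y104.48 F2557
G01 X34.34 Y110.43 F2557
G01 X37.47 Y120.05 F2557
M5
G00 X23.71 Y109.22
M3 S499
G01 X30.40 Y95.33 F1721
G01 X32.73 Y83.74 F1721
G01 X30.69 Y74.46 F1721
G01 X24.29 Y67.49 F1721
G01 X13.53 Y62.82 F1721
M5
G00 X0.00 Y0.00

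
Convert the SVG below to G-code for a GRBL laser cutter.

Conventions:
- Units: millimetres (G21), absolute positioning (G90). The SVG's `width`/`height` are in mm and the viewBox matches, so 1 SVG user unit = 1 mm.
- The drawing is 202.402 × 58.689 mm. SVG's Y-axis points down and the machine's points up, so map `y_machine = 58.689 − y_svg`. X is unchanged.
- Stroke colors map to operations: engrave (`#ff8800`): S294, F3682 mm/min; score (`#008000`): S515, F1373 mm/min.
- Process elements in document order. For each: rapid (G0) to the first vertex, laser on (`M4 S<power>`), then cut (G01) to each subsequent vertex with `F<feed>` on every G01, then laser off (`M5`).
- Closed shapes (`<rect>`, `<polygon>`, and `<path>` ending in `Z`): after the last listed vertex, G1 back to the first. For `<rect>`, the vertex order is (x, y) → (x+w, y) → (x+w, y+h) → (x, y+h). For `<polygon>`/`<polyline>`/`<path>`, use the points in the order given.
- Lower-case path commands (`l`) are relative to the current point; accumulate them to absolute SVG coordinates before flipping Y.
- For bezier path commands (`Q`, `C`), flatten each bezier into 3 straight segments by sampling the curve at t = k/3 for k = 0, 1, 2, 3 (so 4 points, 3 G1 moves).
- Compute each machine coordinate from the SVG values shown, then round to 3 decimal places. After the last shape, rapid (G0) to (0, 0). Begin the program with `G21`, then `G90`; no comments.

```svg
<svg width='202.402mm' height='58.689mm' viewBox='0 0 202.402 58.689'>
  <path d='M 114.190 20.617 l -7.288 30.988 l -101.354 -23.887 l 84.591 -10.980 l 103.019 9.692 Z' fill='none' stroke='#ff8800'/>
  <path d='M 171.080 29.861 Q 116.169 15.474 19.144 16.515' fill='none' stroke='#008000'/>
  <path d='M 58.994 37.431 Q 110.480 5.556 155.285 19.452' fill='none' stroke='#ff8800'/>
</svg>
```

Since the viewBox matches the mm dimensions, user units are millimetres directly. The only transform is the Y-flip y_m = 58.689 − y_svg.

Shape 1 is a closed polygon drawn with `<path>`. Its stroke #ff8800 means engrave at S294, F3682. After flipping Y the toolpath is (114.190,38.072) → (106.902,7.084) → (5.548,30.971) → (90.139,41.951) → (193.158,32.259) → (114.190,38.072), returning to the start.

Shape 2 is a quadratic bezier drawn with `<path>`. Its stroke #008000 means score at S515, F1373. After flipping Y the toolpath is (171.080,28.828) → (129.793,36.705) → (79.148,41.154) → (19.144,42.174).

Shape 3 is a quadratic bezier drawn with `<path>`. Its stroke #ff8800 means engrave at S294, F3682. After flipping Y the toolpath is (58.994,21.258) → (92.576,37.422) → (124.673,43.415) → (155.285,39.237).

G21
G90
G0 X114.190 Y38.072
M4 S294
G01 X106.902 Y7.084 F3682
G01 X5.548 Y30.971 F3682
G01 X90.139 Y41.951 F3682
G01 X193.158 Y32.259 F3682
G01 X114.190 Y38.072 F3682
M5
G0 X171.080 Y28.828
M4 S515
G01 X129.793 Y36.705 F1373
G01 X79.148 Y41.154 F1373
G01 X19.144 Y42.174 F1373
M5
G0 X58.994 Y21.258
M4 S294
G01 X92.576 Y37.422 F3682
G01 X124.673 Y43.415 F3682
G01 X155.285 Y39.237 F3682
M5
G0 X0.000 Y0.000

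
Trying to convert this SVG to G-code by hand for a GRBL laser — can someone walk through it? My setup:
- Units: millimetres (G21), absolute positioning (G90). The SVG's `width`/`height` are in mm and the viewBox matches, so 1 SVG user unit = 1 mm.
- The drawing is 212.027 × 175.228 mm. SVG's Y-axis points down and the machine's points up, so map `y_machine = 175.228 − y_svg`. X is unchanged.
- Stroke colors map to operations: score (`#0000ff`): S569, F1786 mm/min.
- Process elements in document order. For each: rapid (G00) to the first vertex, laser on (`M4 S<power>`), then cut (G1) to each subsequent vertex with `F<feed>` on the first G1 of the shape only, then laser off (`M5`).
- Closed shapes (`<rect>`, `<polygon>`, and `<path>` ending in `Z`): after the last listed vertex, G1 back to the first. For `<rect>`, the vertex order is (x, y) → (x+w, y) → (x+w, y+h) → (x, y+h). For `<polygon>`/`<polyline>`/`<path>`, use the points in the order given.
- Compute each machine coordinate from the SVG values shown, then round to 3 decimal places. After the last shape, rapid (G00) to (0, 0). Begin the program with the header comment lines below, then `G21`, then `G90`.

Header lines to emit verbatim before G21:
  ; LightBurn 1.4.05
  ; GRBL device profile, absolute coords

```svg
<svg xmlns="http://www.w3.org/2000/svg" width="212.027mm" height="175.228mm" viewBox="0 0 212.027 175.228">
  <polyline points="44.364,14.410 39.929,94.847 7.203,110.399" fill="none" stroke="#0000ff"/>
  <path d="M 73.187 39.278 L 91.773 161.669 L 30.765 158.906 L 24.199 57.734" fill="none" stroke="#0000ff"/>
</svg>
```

Since the viewBox matches the mm dimensions, user units are millimetres directly. The only transform is the Y-flip y_m = 175.228 − y_svg.

Shape 1 is a open polyline drawn with `<polyline>`. Its stroke #0000ff means score at S569, F1786. After flipping Y the toolpath is (44.364,160.818) → (39.929,80.381) → (7.203,64.829).

Shape 2 is a open polyline drawn with `<path>`. Its stroke #0000ff means score at S569, F1786. After flipping Y the toolpath is (73.187,135.950) → (91.773,13.559) → (30.765,16.322) → (24.199,117.494).

; LightBurn 1.4.05
; GRBL device profile, absolute coords
G21
G90
G00 X44.364 Y160.818
M4 S569
G1 X39.929 Y80.381 F1786
G1 X7.203 Y64.829
M5
G00 X73.187 Y135.950
M4 S569
G1 X91.773 Y13.559 F1786
G1 X30.765 Y16.322
G1 X24.199 Y117.494
M5
G00 X0.000 Y0.000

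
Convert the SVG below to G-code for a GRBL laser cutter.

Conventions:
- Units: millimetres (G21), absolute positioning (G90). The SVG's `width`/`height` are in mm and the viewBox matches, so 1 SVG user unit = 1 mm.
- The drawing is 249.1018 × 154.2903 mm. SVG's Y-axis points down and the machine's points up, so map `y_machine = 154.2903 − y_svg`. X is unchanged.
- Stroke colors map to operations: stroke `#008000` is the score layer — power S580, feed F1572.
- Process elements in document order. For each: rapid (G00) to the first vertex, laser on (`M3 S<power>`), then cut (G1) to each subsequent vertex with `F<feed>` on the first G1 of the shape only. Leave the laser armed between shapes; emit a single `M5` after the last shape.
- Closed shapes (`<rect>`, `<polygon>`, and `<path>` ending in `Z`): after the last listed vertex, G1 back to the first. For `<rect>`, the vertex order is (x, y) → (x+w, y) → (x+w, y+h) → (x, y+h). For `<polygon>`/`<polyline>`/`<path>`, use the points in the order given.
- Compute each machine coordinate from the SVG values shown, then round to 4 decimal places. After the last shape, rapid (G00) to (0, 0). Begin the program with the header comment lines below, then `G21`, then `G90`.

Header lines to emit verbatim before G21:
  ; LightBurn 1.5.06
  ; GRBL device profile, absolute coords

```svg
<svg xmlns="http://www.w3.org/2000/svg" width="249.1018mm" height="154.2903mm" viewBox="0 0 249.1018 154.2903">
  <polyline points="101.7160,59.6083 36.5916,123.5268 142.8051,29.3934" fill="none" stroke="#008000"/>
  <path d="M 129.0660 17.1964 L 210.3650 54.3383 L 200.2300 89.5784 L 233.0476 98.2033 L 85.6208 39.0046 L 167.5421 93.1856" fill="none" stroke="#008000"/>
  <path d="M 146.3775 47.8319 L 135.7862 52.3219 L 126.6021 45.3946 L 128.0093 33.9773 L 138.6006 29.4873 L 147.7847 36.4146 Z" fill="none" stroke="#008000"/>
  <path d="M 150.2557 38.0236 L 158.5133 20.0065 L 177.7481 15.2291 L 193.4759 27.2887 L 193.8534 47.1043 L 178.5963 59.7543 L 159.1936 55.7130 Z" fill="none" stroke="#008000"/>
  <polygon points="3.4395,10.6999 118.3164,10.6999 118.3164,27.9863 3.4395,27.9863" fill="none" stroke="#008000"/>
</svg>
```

; LightBurn 1.5.06
; GRBL device profile, absolute coords
G21
G90
G00 X101.7160 Y94.6820
M3 S580
G1 X36.5916 Y30.7635 F1572
G1 X142.8051 Y124.8969
G00 X129.0660 Y137.0939
M3 S580
G1 X210.3650 Y99.9520 F1572
G1 X200.2300 Y64.7119
G1 X233.0476 Y56.0870
G1 X85.6208 Y115.2857
G1 X167.5421 Y61.1047
G00 X146.3775 Y106.4584
M3 S580
G1 X135.7862 Y101.9684 F1572
G1 X126.6021 Y108.8957
G1 X128.0093 Y120.3130
G1 X138.6006 Y124.8030
G1 X147.7847 Y117.8757
G1 X146.3775 Y106.4584
G00 X150.2557 Y116.2667
M3 S580
G1 X158.5133 Y134.2838 F1572
G1 X177.7481 Y139.0612
G1 X193.4759 Y127.0016
G1 X193.8534 Y107.1860
G1 X178.5963 Y94.5360
G1 X159.1936 Y98.5773
G1 X150.2557 Y116.2667
G00 X3.4395 Y143.5904
M3 S580
G1 X118.3164 Y143.5904 F1572
G1 X118.3164 Y126.3040
G1 X3.4395 Y126.3040
G1 X3.4395 Y143.5904
M5
G00 X0.0000 Y0.0000

viewBox `0 0 249.1018 154.2903` with mm width/height → 1 unit = 1 mm. Flip: y_m = 154.2903 − y_svg.

**Shape 1** — `<polyline>` open polyline, stroke `#008000` → score (S580, F1572). Machine vertices: (101.7160,94.6820) → (36.5916,30.7635) → (142.8051,124.8969). Open path.

**Shape 2** — `<path>` open polyline, stroke `#008000` → score (S580, F1572). Machine vertices: (129.0660,137.0939) → (210.3650,99.9520) → (200.2300,64.7119) → (233.0476,56.0870) → (85.6208,115.2857) → (167.5421,61.1047). Open path.

**Shape 3** — `<path>` regular polygon, stroke `#008000` → score (S580, F1572). Machine vertices: (146.3775,106.4584) → (135.7862,101.9684) → (126.6021,108.8957) → (128.0093,120.3130) → (138.6006,124.8030) → (147.7847,117.8757) → (146.3775,106.4584). Closed: final G1 returns to the first vertex.

**Shape 4** — `<path>` regular polygon, stroke `#008000` → score (S580, F1572). Machine vertices: (150.2557,116.2667) → (158.5133,134.2838) → (177.7481,139.0612) → (193.4759,127.0016) → (193.8534,107.1860) → (178.5963,94.5360) → (159.1936,98.5773) → (150.2557,116.2667). Closed: final G1 returns to the first vertex.

**Shape 5** — `<polygon>` rectangle, stroke `#008000` → score (S580, F1572). Machine vertices: (3.4395,143.5904) → (118.3164,143.5904) → (118.3164,126.3040) → (3.4395,126.3040) → (3.4395,143.5904). Closed: final G1 returns to the first vertex.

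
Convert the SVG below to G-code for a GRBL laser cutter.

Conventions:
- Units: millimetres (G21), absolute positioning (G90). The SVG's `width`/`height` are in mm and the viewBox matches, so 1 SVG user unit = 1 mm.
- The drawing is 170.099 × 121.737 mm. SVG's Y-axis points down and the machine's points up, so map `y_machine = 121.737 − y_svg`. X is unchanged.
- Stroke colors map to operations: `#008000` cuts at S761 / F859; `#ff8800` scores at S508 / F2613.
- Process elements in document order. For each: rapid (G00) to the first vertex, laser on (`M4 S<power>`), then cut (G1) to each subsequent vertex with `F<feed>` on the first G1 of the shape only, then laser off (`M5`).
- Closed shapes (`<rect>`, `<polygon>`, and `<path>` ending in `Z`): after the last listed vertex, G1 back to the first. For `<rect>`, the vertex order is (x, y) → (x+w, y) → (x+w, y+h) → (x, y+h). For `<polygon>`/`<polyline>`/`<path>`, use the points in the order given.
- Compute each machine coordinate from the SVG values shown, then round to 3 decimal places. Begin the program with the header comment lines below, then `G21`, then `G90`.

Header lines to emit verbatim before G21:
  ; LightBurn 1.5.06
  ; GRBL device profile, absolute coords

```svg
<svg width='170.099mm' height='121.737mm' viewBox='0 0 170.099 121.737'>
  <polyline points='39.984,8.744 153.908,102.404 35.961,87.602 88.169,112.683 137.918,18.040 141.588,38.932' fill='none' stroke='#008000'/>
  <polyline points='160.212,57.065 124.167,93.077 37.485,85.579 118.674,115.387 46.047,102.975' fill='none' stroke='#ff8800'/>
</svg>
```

; LightBurn 1.5.06
; GRBL device profile, absolute coords
G21
G90
G00 X39.984 Y112.993
M4 S761
G1 X153.908 Y19.333 F859
G1 X35.961 Y34.135
G1 X88.169 Y9.054
G1 X137.918 Y103.697
G1 X141.588 Y82.805
M5
G00 X160.212 Y64.672
M4 S508
G1 X124.167 Y28.660 F2613
G1 X37.485 Y36.158
G1 X118.674 Y6.350
G1 X46.047 Y18.762
M5

Since the viewBox matches the mm dimensions, user units are millimetres directly. The only transform is the Y-flip y_m = 121.737 − y_svg.

Shape 1 is a open polyline drawn with `<polyline>`. Its stroke #008000 means cut at S761, F859. After flipping Y the toolpath is (39.984,112.993) → (153.908,19.333) → (35.961,34.135) → (88.169,9.054) → (137.918,103.697) → (141.588,82.805).

Shape 2 is a open polyline drawn with `<polyline>`. Its stroke #ff8800 means score at S508, F2613. After flipping Y the toolpath is (160.212,64.672) → (124.167,28.660) → (37.485,36.158) → (118.674,6.350) → (46.047,18.762).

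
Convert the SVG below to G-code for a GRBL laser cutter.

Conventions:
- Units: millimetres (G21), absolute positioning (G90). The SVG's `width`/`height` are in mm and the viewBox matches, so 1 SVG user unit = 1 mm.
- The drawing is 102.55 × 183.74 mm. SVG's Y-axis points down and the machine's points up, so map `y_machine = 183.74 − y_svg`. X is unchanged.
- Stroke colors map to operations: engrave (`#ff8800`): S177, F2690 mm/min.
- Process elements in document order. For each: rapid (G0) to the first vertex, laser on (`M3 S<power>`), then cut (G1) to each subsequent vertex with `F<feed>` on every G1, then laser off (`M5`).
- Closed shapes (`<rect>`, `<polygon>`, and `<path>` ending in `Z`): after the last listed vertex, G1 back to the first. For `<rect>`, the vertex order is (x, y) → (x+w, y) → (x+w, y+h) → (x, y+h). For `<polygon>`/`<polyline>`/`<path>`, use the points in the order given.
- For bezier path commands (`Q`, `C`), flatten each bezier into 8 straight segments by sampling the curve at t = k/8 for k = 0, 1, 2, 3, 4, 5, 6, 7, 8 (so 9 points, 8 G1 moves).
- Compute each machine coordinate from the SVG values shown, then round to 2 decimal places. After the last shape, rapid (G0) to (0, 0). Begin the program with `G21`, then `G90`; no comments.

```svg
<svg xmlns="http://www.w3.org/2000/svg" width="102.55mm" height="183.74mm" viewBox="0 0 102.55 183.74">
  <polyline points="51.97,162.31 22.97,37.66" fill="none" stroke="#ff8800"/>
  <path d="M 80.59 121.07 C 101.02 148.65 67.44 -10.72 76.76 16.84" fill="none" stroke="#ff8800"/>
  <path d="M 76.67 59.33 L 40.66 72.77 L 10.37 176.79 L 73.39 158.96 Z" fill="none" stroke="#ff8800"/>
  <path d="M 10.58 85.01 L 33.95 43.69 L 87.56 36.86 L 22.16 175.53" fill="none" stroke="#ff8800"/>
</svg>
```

viewBox `0 0 102.55 183.74` with mm width/height → 1 unit = 1 mm. Flip: y_m = 183.74 − y_svg.

**Shape 1** — `<polyline>` line segment, stroke `#ff8800` → engrave (S177, F2690). Machine vertices: (51.97,21.43) → (22.97,146.08). Open path.

**Shape 2** — `<path>` cubic bezier, stroke `#ff8800` → engrave (S177, F2690). Control points (SVG): P0=(80.59,121.07), P1=(101.02,148.65), P2=(67.44,-10.72), P3=(76.76,16.84); sampled at t=k/8. Machine vertices: (80.59,62.67) → (85.91,60.36) → (87.30,71.20) → (85.90,90.80) → (82.84,114.78) → (79.26,138.76) → (76.30,158.36) → (75.09,169.20) → (76.76,166.90). Open path.

**Shape 3** — `<path>` closed polygon, stroke `#ff8800` → engrave (S177, F2690). Machine vertices: (76.67,124.41) → (40.66,110.97) → (10.37,6.95) → (73.39,24.78) → (76.67,124.41). Closed: final G1 returns to the first vertex.

**Shape 4** — `<path>` open polyline, stroke `#ff8800` → engrave (S177, F2690). Machine vertices: (10.58,98.73) → (33.95,140.05) → (87.56,146.88) → (22.16,8.21). Open path.

G21
G90
G0 X51.97 Y21.43
M3 S177
G1 X22.97 Y146.08 F2690
M5
G0 X80.59 Y62.67
M3 S177
G1 X85.91 Y60.36 F2690
G1 X87.30 Y71.20 F2690
G1 X85.90 Y90.80 F2690
G1 X82.84 Y114.78 F2690
G1 X79.26 Y138.76 F2690
G1 X76.30 Y158.36 F2690
G1 X75.09 Y169.20 F2690
G1 X76.76 Y166.90 F2690
M5
G0 X76.67 Y124.41
M3 S177
G1 X40.66 Y110.97 F2690
G1 X10.37 Y6.95 F2690
G1 X73.39 Y24.78 F2690
G1 X76.67 Y124.41 F2690
M5
G0 X10.58 Y98.73
M3 S177
G1 X33.95 Y140.05 F2690
G1 X87.56 Y146.88 F2690
G1 X22.16 Y8.21 F2690
M5
G0 X0.00 Y0.00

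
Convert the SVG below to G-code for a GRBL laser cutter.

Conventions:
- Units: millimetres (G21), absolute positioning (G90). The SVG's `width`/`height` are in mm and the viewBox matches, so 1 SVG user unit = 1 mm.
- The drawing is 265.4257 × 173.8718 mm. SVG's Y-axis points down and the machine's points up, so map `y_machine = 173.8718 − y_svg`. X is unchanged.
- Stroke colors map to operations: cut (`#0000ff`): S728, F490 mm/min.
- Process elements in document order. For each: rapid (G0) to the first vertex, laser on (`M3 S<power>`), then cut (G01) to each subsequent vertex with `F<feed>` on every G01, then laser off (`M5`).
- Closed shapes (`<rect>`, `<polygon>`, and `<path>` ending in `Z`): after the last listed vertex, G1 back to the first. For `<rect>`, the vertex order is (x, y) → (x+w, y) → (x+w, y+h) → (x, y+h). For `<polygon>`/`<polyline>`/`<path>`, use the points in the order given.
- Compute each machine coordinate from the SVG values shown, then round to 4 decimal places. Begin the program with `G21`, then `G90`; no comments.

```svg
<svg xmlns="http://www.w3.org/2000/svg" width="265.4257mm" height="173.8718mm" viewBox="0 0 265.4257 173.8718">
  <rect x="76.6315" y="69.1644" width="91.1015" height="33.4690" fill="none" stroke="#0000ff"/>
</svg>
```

viewBox `0 0 265.4257 173.8718` with mm width/height → 1 unit = 1 mm. Flip: y_m = 173.8718 − y_svg.

**Shape 1** — `<rect>` rectangle, stroke `#0000ff` → cut (S728, F490). Machine vertices: (76.6315,104.7074) → (167.7330,104.7074) → (167.7330,71.2384) → (76.6315,71.2384) → (76.6315,104.7074). Closed: final G1 returns to the first vertex.

G21
G90
G0 X76.6315 Y104.7074
M3 S728
G01 X167.7330 Y104.7074 F490
G01 X167.7330 Y71.2384 F490
G01 X76.6315 Y71.2384 F490
G01 X76.6315 Y104.7074 F490
M5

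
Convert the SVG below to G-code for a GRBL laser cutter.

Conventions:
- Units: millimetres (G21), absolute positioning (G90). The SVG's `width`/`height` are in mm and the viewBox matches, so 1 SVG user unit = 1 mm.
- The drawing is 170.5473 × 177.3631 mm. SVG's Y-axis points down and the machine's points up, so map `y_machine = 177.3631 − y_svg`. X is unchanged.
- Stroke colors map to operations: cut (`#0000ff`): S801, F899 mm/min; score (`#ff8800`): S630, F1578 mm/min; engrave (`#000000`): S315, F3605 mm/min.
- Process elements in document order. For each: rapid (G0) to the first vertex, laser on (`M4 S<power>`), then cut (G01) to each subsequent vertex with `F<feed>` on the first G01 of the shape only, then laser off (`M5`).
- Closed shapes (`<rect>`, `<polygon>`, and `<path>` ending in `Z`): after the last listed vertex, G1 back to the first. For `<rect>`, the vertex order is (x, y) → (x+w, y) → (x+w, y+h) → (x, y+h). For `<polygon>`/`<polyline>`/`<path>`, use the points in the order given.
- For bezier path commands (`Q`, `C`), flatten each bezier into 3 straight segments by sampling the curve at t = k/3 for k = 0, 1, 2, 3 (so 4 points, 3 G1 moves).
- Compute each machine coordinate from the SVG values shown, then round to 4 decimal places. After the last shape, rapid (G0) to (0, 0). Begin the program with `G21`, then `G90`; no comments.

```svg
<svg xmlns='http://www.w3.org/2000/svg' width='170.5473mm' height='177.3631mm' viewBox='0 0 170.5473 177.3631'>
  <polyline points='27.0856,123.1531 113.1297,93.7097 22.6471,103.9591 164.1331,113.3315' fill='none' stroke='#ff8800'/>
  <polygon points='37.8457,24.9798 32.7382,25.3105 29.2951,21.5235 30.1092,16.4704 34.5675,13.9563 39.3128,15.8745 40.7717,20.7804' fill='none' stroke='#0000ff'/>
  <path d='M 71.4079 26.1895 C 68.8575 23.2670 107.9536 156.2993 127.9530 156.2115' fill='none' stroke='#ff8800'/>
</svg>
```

G21
G90
G0 X27.0856 Y54.2100
M4 S630
G01 X113.1297 Y83.6534 F1578
G01 X22.6471 Y73.4040
G01 X164.1331 Y64.0316
M5
G0 X37.8457 Y152.3833
M4 S801
G01 X32.7382 Y152.0526 F899
G01 X29.2951 Y155.8396
G01 X30.1092 Y160.8927
G01 X34.5675 Y163.4068
G01 X39.3128 Y161.4886
G01 X40.7717 Y156.5827
G01 X37.8457 Y152.3833
M5
G0 X71.4079 Y151.1736
M4 S630
G01 X80.4899 Y118.7436 F1578
G01 X103.8378 Y55.4714
G01 X127.9530 Y21.1516
M5
G0 X0.0000 Y0.0000

viewBox `0 0 170.5473 177.3631` with mm width/height → 1 unit = 1 mm. Flip: y_m = 177.3631 − y_svg.

**Shape 1** — `<polyline>` open polyline, stroke `#ff8800` → score (S630, F1578). Machine vertices: (27.0856,54.2100) → (113.1297,83.6534) → (22.6471,73.4040) → (164.1331,64.0316). Open path.

**Shape 2** — `<polygon>` regular polygon, stroke `#0000ff` → cut (S801, F899). Machine vertices: (37.8457,152.3833) → (32.7382,152.0526) → (29.2951,155.8396) → (30.1092,160.8927) → (34.5675,163.4068) → (39.3128,161.4886) → (40.7717,156.5827) → (37.8457,152.3833). Closed: final G1 returns to the first vertex.

**Shape 3** — `<path>` cubic bezier, stroke `#ff8800` → score (S630, F1578). Control points (SVG): P0=(71.4079,26.1895), P1=(68.8575,23.2670), P2=(107.9536,156.2993), P3=(127.9530,156.2115); sampled at t=k/3. Machine vertices: (71.4079,151.1736) → (80.4899,118.7436) → (103.8378,55.4714) → (127.9530,21.1516). Open path.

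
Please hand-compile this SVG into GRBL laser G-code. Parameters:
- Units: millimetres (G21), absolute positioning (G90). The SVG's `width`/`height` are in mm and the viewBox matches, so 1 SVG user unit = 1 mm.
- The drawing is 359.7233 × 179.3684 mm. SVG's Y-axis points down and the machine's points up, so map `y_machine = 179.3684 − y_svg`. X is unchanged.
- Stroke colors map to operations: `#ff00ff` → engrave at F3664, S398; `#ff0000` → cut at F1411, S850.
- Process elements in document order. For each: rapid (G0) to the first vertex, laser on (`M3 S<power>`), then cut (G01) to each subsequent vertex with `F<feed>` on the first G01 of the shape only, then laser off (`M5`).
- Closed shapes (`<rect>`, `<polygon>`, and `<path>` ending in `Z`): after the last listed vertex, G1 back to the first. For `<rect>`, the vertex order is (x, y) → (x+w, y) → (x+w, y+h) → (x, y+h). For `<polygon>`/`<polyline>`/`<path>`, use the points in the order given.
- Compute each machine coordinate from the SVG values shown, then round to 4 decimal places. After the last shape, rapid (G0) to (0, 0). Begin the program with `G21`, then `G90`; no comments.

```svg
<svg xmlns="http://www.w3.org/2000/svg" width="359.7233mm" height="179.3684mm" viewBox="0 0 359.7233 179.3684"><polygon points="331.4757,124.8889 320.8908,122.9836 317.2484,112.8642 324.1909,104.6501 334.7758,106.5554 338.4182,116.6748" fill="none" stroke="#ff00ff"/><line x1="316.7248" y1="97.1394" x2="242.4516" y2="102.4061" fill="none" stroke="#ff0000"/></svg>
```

G21
G90
G0 X331.4757 Y54.4795
M3 S398
G01 X320.8908 Y56.3848 F3664
G01 X317.2484 Y66.5042
G01 X324.1909 Y74.7183
G01 X334.7758 Y72.8130
G01 X338.4182 Y62.6936
G01 X331.4757 Y54.4795
M5
G0 X316.7248 Y82.2290
M3 S850
G01 X242.4516 Y76.9623 F1411
M5
G0 X0.0000 Y0.0000

viewBox `0 0 359.7233 179.3684` with mm width/height → 1 unit = 1 mm. Flip: y_m = 179.3684 − y_svg.

**Shape 1** — `<polygon>` regular polygon, stroke `#ff00ff` → engrave (S398, F3664). Machine vertices: (331.4757,54.4795) → (320.8908,56.3848) → (317.2484,66.5042) → (324.1909,74.7183) → (334.7758,72.8130) → (338.4182,62.6936) → (331.4757,54.4795). Closed: final G1 returns to the first vertex.

**Shape 2** — `<line>` line segment, stroke `#ff0000` → cut (S850, F1411). Machine vertices: (316.7248,82.2290) → (242.4516,76.9623). Open path.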